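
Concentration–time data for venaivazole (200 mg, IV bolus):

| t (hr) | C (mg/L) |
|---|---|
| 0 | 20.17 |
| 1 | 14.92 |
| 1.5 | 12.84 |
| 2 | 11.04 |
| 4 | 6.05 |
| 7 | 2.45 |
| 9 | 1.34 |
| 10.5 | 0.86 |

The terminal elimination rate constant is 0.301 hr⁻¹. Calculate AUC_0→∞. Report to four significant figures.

AUC = 68.59 mg/L·hr

Trapezoidal AUC_0→10.5:
  [0→1]: (20.17+14.92)/2 × 1 = 17.545
  [1→1.5]: (14.92+12.84)/2 × 0.5 = 6.94
  [1.5→2]: (12.84+11.04)/2 × 0.5 = 5.97
  [2→4]: (11.04+6.05)/2 × 2 = 17.09
  [4→7]: (6.05+2.45)/2 × 3 = 12.75
  [7→9]: (2.45+1.34)/2 × 2 = 3.79
  [9→10.5]: (1.34+0.86)/2 × 1.5 = 1.65
  Sum = 65.735 mg/L·hr
Extrapolated tail: C_last / k_e = 0.86 / 0.301 = 2.857
AUC_0→∞ = 65.735 + 2.857 = 68.592 mg/L·hr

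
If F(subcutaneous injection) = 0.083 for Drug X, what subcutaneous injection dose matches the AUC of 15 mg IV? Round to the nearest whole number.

For equal systemic exposure: F × D_ev = D_iv
D_ev = D_iv / F = 15 / 0.083 = 180.723 mg

D_subcutaneous = 181 mg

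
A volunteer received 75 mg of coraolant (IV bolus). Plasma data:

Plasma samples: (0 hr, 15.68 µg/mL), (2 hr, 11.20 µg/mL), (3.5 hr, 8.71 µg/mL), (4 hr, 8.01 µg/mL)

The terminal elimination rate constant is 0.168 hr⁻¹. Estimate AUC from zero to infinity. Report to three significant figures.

AUC = 93.7 µg/mL·hr

Trapezoidal AUC_0→4:
  [0→2]: (15.68+11.20)/2 × 2 = 26.88
  [2→3.5]: (11.20+8.71)/2 × 1.5 = 14.9325
  [3.5→4]: (8.71+8.01)/2 × 0.5 = 4.18
  Sum = 45.9925 µg/mL·hr
Extrapolated tail: C_last / k_e = 8.01 / 0.168 = 47.679
AUC_0→∞ = 45.9925 + 47.679 = 93.6715 µg/mL·hr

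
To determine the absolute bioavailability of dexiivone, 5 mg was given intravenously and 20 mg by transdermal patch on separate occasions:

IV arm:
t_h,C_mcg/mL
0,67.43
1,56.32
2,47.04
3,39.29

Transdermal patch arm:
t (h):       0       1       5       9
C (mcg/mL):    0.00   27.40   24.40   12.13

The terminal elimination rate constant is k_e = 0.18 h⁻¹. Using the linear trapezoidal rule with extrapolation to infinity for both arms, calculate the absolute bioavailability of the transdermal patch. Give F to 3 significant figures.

F = 0.172

Trapezoidal AUC_0→3 (IV):
  [0→1]: (67.43+56.32)/2 × 1 = 61.875
  [1→2]: (56.32+47.04)/2 × 1 = 51.68
  [2→3]: (47.04+39.29)/2 × 1 = 43.165
  Sum = 156.72 mcg/mL·h
IV tail: 39.29/0.18 = 218.278; AUC_iv,0→∞ = 156.72 + 218.278 = 374.998 mcg/mL·h
Trapezoidal AUC_0→9 (transdermal patch):
  [0→1]: (0.00+27.40)/2 × 1 = 13.7
  [1→5]: (27.40+24.40)/2 × 4 = 103.6
  [5→9]: (24.40+12.13)/2 × 4 = 73.06
  Sum = 190.36 mcg/mL·h
transdermal patch tail: 12.13/0.18 = 67.389; AUC_ev,0→∞ = 190.36 + 67.389 = 257.749 mcg/mL·h
F = (AUC_ev/D_ev)/(AUC_iv/D_iv) = (257.749/20)/(374.998/5) = 12.88745/74.9996 = 0.1718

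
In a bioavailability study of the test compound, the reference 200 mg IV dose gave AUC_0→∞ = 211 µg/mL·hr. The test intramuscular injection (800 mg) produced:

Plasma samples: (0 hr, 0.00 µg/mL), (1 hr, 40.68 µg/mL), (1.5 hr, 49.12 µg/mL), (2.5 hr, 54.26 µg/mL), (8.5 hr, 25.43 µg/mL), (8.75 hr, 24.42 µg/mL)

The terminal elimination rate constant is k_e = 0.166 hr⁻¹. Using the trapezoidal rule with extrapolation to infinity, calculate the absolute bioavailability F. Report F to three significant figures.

F = 0.577

Trapezoidal AUC_0→8.75 (intramuscular injection):
  [0→1]: (0.00+40.68)/2 × 1 = 20.34
  [1→1.5]: (40.68+49.12)/2 × 0.5 = 22.45
  [1.5→2.5]: (49.12+54.26)/2 × 1 = 51.69
  [2.5→8.5]: (54.26+25.43)/2 × 6 = 239.07
  [8.5→8.75]: (25.43+24.42)/2 × 0.25 = 6.23125
  Sum = 339.78125 µg/mL·hr
Tail: C_last/k_e = 24.42/0.166 = 147.108
AUC_0→∞ (intramuscular injection) = 339.78125 + 147.108 = 486.88925 µg/mL·hr
F = (AUC_ev/D_ev)/(AUC_iv/D_iv) = (486.88925/800)/(211/200) = 0.608612/1.055 = 0.5769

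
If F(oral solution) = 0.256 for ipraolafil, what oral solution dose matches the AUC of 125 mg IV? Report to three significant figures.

For equal systemic exposure: F × D_ev = D_iv
D_ev = D_iv / F = 125 / 0.256 = 488.28125 mg

D_oral = 488 mg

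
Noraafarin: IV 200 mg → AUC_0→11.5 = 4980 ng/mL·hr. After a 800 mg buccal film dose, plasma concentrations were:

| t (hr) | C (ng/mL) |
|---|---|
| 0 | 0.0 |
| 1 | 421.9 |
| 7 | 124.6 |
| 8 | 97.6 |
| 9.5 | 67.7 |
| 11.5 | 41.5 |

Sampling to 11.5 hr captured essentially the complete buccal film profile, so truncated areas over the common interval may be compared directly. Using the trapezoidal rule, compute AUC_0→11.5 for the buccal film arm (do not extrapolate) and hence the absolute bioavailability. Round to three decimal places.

Trapezoidal AUC_0→11.5 (buccal film):
  [0→1]: (0.0+421.9)/2 × 1 = 210.95
  [1→7]: (421.9+124.6)/2 × 6 = 1639.5
  [7→8]: (124.6+97.6)/2 × 1 = 111.1
  [8→9.5]: (97.6+67.7)/2 × 1.5 = 123.975
  [9.5→11.5]: (67.7+41.5)/2 × 2 = 109.2
  Sum = 2194.725 ng/mL·hr
F = (AUC_ev/D_ev)/(AUC_iv/D_iv) = (2194.725/800)/(4980/200) = 2.74341/24.9 = 0.1102

F = 0.110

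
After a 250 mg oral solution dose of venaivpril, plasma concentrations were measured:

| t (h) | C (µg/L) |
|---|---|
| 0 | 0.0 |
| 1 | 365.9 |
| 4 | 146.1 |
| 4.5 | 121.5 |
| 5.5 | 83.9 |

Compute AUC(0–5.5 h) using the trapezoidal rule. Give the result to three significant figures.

Trapezoidal AUC_0→5.5:
  [0→1]: (0.0+365.9)/2 × 1 = 182.95
  [1→4]: (365.9+146.1)/2 × 3 = 768.0
  [4→4.5]: (146.1+121.5)/2 × 0.5 = 66.9
  [4.5→5.5]: (121.5+83.9)/2 × 1 = 102.7
  Sum = 1120.55 µg/L·h

AUC = 1120 µg/L·h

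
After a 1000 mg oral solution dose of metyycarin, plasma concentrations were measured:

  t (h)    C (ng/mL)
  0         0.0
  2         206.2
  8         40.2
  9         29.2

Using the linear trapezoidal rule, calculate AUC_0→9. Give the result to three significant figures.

Trapezoidal AUC_0→9:
  [0→2]: (0.0+206.2)/2 × 2 = 206.2
  [2→8]: (206.2+40.2)/2 × 6 = 739.2
  [8→9]: (40.2+29.2)/2 × 1 = 34.7
  Sum = 980.1 ng/mL·h

AUC = 980 ng/mL·h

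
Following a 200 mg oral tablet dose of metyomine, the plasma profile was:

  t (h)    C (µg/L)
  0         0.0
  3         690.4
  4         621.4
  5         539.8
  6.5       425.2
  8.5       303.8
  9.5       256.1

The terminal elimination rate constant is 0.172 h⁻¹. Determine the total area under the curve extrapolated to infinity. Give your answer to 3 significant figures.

Trapezoidal AUC_0→9.5:
  [0→3]: (0.0+690.4)/2 × 3 = 1035.6
  [3→4]: (690.4+621.4)/2 × 1 = 655.9
  [4→5]: (621.4+539.8)/2 × 1 = 580.6
  [5→6.5]: (539.8+425.2)/2 × 1.5 = 723.75
  [6.5→8.5]: (425.2+303.8)/2 × 2 = 729.0
  [8.5→9.5]: (303.8+256.1)/2 × 1 = 279.95
  Sum = 4004.8 µg/L·h
Extrapolated tail: C_last / k_e = 256.1 / 0.172 = 1488.953
AUC_0→∞ = 4004.8 + 1488.953 = 5493.753 µg/L·h

AUC = 5490 µg/L·h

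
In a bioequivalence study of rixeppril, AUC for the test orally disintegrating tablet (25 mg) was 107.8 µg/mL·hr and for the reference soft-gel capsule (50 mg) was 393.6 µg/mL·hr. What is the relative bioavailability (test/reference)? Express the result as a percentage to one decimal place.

F_rel = 54.8%

F_rel = (AUC_test/D_test) / (AUC_ref/D_ref)
      = (107.8/25) / (393.6/50)
      = 4.312 / 7.872 = 0.5478 = 54.78%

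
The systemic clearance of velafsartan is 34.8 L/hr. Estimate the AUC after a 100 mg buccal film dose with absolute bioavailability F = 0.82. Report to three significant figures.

AUC = 2.36 mg/L·hr

AUC_0→∞ = F × Dose / CL
        = 0.82 × 100 / 34.8 = 2.35632 mg/L·hr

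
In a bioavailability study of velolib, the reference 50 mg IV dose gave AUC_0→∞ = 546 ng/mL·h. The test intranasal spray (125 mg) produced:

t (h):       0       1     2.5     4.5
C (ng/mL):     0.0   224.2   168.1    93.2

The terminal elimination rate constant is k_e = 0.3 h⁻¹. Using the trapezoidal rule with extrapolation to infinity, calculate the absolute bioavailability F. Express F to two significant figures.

F = 0.72

Trapezoidal AUC_0→4.5 (intranasal spray):
  [0→1]: (0.0+224.2)/2 × 1 = 112.1
  [1→2.5]: (224.2+168.1)/2 × 1.5 = 294.225
  [2.5→4.5]: (168.1+93.2)/2 × 2 = 261.3
  Sum = 667.625 ng/mL·h
Tail: C_last/k_e = 93.2/0.3 = 310.667
AUC_0→∞ (intranasal spray) = 667.625 + 310.667 = 978.292 ng/mL·h
F = (AUC_ev/D_ev)/(AUC_iv/D_iv) = (978.292/125)/(546/50) = 7.826336/10.92 = 0.7167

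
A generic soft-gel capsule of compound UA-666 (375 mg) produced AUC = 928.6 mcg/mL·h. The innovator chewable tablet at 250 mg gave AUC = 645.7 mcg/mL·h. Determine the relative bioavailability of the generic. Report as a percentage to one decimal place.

F_rel = 95.9%

F_rel = (AUC_test/D_test) / (AUC_ref/D_ref)
      = (928.6/375) / (645.7/250)
      = 2.47627 / 2.5828 = 0.9588 = 95.88%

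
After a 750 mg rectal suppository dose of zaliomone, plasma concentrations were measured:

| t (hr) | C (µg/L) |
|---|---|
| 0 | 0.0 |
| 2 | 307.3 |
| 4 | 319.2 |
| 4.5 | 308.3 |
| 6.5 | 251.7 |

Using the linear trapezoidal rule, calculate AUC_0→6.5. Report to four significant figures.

AUC = 1651 µg/L·hr

Trapezoidal AUC_0→6.5:
  [0→2]: (0.0+307.3)/2 × 2 = 307.3
  [2→4]: (307.3+319.2)/2 × 2 = 626.5
  [4→4.5]: (319.2+308.3)/2 × 0.5 = 156.875
  [4.5→6.5]: (308.3+251.7)/2 × 2 = 560.0
  Sum = 1650.675 µg/L·hr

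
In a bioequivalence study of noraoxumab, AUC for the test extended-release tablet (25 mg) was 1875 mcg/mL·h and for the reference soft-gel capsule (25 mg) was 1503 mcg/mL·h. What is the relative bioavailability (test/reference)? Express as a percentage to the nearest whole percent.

F_rel = 125%

F_rel = (AUC_test/D_test) / (AUC_ref/D_ref)
      = (1875/25) / (1503/25)
      = 75 / 60.12 = 1.2475 = 124.75%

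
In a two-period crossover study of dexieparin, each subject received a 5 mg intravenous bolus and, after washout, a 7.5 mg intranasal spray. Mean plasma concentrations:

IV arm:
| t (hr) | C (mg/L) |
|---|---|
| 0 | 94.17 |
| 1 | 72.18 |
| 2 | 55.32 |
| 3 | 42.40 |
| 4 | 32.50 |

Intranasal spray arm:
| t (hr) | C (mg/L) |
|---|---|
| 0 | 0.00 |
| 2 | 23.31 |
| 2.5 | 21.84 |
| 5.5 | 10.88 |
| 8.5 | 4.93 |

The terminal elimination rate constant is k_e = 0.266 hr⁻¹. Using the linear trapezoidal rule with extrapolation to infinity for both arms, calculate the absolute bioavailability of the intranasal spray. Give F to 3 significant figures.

F = 0.236

Trapezoidal AUC_0→4 (IV):
  [0→1]: (94.17+72.18)/2 × 1 = 83.175
  [1→2]: (72.18+55.32)/2 × 1 = 63.75
  [2→3]: (55.32+42.40)/2 × 1 = 48.86
  [3→4]: (42.40+32.50)/2 × 1 = 37.45
  Sum = 233.235 mg/L·hr
IV tail: 32.50/0.266 = 122.180; AUC_iv,0→∞ = 233.235 + 122.180 = 355.415 mg/L·hr
Trapezoidal AUC_0→8.5 (intranasal spray):
  [0→2]: (0.00+23.31)/2 × 2 = 23.31
  [2→2.5]: (23.31+21.84)/2 × 0.5 = 11.2875
  [2.5→5.5]: (21.84+10.88)/2 × 3 = 49.08
  [5.5→8.5]: (10.88+4.93)/2 × 3 = 23.715
  Sum = 107.3925 mg/L·hr
intranasal spray tail: 4.93/0.266 = 18.534; AUC_ev,0→∞ = 107.3925 + 18.534 = 125.9265 mg/L·hr
F = (AUC_ev/D_ev)/(AUC_iv/D_iv) = (125.9265/7.5)/(355.415/5) = 16.7902/71.083 = 0.2362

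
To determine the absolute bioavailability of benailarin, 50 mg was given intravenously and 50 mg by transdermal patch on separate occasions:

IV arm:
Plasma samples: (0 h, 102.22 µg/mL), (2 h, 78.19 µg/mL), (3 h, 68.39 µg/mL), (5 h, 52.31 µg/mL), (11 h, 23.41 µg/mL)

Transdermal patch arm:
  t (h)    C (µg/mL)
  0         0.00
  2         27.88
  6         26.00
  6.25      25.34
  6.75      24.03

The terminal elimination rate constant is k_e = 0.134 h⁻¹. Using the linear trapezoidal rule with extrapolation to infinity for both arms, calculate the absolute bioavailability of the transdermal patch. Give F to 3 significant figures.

Trapezoidal AUC_0→11 (IV):
  [0→2]: (102.22+78.19)/2 × 2 = 180.41
  [2→3]: (78.19+68.39)/2 × 1 = 73.29
  [3→5]: (68.39+52.31)/2 × 2 = 120.7
  [5→11]: (52.31+23.41)/2 × 6 = 227.16
  Sum = 601.56 µg/mL·h
IV tail: 23.41/0.134 = 174.701; AUC_iv,0→∞ = 601.56 + 174.701 = 776.261 µg/mL·h
Trapezoidal AUC_0→6.75 (transdermal patch):
  [0→2]: (0.00+27.88)/2 × 2 = 27.88
  [2→6]: (27.88+26.00)/2 × 4 = 107.76
  [6→6.25]: (26.00+25.34)/2 × 0.25 = 6.4175
  [6.25→6.75]: (25.34+24.03)/2 × 0.5 = 12.3425
  Sum = 154.4 µg/mL·h
transdermal patch tail: 24.03/0.134 = 179.328; AUC_ev,0→∞ = 154.4 + 179.328 = 333.728 µg/mL·h
F = (AUC_ev/D_ev)/(AUC_iv/D_iv) = (333.728/50)/(776.261/50) = 6.67456/15.52522 = 0.4299

F = 0.430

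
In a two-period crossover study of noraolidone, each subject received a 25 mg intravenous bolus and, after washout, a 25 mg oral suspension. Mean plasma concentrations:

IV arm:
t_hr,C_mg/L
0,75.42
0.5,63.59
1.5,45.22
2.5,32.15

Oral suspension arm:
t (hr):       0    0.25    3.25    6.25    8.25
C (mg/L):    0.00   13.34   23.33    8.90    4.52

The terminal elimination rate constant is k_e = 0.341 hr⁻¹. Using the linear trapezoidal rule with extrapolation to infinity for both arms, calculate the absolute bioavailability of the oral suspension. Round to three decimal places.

F = 0.593

Trapezoidal AUC_0→2.5 (IV):
  [0→0.5]: (75.42+63.59)/2 × 0.5 = 34.7525
  [0.5→1.5]: (63.59+45.22)/2 × 1 = 54.405
  [1.5→2.5]: (45.22+32.15)/2 × 1 = 38.685
  Sum = 127.8425 mg/L·hr
IV tail: 32.15/0.341 = 94.282; AUC_iv,0→∞ = 127.8425 + 94.282 = 222.1245 mg/L·hr
Trapezoidal AUC_0→8.25 (oral suspension):
  [0→0.25]: (0.00+13.34)/2 × 0.25 = 1.6675
  [0.25→3.25]: (13.34+23.33)/2 × 3 = 55.005
  [3.25→6.25]: (23.33+8.90)/2 × 3 = 48.345
  [6.25→8.25]: (8.90+4.52)/2 × 2 = 13.42
  Sum = 118.4375 mg/L·hr
oral suspension tail: 4.52/0.341 = 13.255; AUC_ev,0→∞ = 118.4375 + 13.255 = 131.6925 mg/L·hr
F = (AUC_ev/D_ev)/(AUC_iv/D_iv) = (131.6925/25)/(222.1245/25) = 5.2677/8.88498 = 0.5929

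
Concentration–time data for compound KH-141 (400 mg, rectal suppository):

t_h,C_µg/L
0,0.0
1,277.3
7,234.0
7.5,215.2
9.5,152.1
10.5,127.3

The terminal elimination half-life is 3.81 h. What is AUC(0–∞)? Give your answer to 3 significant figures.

AUC = 2990 µg/L·h

Trapezoidal AUC_0→10.5:
  [0→1]: (0.0+277.3)/2 × 1 = 138.65
  [1→7]: (277.3+234.0)/2 × 6 = 1533.9
  [7→7.5]: (234.0+215.2)/2 × 0.5 = 112.3
  [7.5→9.5]: (215.2+152.1)/2 × 2 = 367.3
  [9.5→10.5]: (152.1+127.3)/2 × 1 = 139.7
  Sum = 2291.85 µg/L·h
k_e = ln2 / t½ = 0.693147 / 3.81 = 0.1819 h^-1
Extrapolated tail: C_last / k_e = 127.3 / 0.1819 = 699.835
AUC_0→∞ = 2291.85 + 699.835 = 2991.685 µg/L·h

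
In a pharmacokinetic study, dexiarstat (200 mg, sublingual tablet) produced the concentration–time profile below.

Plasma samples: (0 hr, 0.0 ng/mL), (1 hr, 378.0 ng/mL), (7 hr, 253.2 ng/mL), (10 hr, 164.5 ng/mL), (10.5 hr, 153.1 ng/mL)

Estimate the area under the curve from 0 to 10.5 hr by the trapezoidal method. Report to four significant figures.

Trapezoidal AUC_0→10.5:
  [0→1]: (0.0+378.0)/2 × 1 = 189.0
  [1→7]: (378.0+253.2)/2 × 6 = 1893.6
  [7→10]: (253.2+164.5)/2 × 3 = 626.55
  [10→10.5]: (164.5+153.1)/2 × 0.5 = 79.4
  Sum = 2788.55 ng/mL·hr

AUC = 2789 ng/mL·hr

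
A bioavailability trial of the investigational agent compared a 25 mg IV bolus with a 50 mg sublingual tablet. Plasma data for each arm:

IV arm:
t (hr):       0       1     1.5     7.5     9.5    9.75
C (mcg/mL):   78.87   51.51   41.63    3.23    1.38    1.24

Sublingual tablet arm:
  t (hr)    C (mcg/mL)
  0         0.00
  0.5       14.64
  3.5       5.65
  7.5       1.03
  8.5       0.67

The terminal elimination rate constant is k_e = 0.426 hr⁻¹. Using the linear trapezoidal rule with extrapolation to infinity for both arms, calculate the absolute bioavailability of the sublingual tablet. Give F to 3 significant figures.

F = 0.108

Trapezoidal AUC_0→9.75 (IV):
  [0→1]: (78.87+51.51)/2 × 1 = 65.19
  [1→1.5]: (51.51+41.63)/2 × 0.5 = 23.285
  [1.5→7.5]: (41.63+3.23)/2 × 6 = 134.58
  [7.5→9.5]: (3.23+1.38)/2 × 2 = 4.61
  [9.5→9.75]: (1.38+1.24)/2 × 0.25 = 0.3275
  Sum = 227.9925 mcg/mL·hr
IV tail: 1.24/0.426 = 2.911; AUC_iv,0→∞ = 227.9925 + 2.911 = 230.9035 mcg/mL·hr
Trapezoidal AUC_0→8.5 (sublingual tablet):
  [0→0.5]: (0.00+14.64)/2 × 0.5 = 3.66
  [0.5→3.5]: (14.64+5.65)/2 × 3 = 30.435
  [3.5→7.5]: (5.65+1.03)/2 × 4 = 13.36
  [7.5→8.5]: (1.03+0.67)/2 × 1 = 0.85
  Sum = 48.305 mcg/mL·hr
sublingual tablet tail: 0.67/0.426 = 1.573; AUC_ev,0→∞ = 48.305 + 1.573 = 49.878 mcg/mL·hr
F = (AUC_ev/D_ev)/(AUC_iv/D_iv) = (49.878/50)/(230.9035/25) = 0.99756/9.23614 = 0.1080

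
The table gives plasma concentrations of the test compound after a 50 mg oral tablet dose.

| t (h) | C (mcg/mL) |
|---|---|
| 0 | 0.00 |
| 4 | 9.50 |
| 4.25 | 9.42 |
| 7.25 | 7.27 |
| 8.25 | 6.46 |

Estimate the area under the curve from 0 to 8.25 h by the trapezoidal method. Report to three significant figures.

AUC = 53.3 mcg/mL·h

Trapezoidal AUC_0→8.25:
  [0→4]: (0.00+9.50)/2 × 4 = 19.0
  [4→4.25]: (9.50+9.42)/2 × 0.25 = 2.365
  [4.25→7.25]: (9.42+7.27)/2 × 3 = 25.035
  [7.25→8.25]: (7.27+6.46)/2 × 1 = 6.865
  Sum = 53.265 mcg/mL·h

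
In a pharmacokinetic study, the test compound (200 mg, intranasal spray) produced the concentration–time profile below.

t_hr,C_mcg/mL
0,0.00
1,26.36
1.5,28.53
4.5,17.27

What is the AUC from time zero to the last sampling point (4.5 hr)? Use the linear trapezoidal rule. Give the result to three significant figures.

AUC = 95.6 mcg/mL·hr

Trapezoidal AUC_0→4.5:
  [0→1]: (0.00+26.36)/2 × 1 = 13.18
  [1→1.5]: (26.36+28.53)/2 × 0.5 = 13.7225
  [1.5→4.5]: (28.53+17.27)/2 × 3 = 68.7
  Sum = 95.6025 mcg/mL·hr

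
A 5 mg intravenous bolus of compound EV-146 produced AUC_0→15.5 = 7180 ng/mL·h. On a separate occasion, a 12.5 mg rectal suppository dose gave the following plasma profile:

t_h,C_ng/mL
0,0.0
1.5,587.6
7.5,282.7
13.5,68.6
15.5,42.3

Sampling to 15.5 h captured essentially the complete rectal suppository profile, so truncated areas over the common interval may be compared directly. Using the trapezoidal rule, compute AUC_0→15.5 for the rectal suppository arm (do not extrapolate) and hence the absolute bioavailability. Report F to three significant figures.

F = 0.235

Trapezoidal AUC_0→15.5 (rectal suppository):
  [0→1.5]: (0.0+587.6)/2 × 1.5 = 440.7
  [1.5→7.5]: (587.6+282.7)/2 × 6 = 2610.9
  [7.5→13.5]: (282.7+68.6)/2 × 6 = 1053.9
  [13.5→15.5]: (68.6+42.3)/2 × 2 = 110.9
  Sum = 4216.4 ng/mL·h
F = (AUC_ev/D_ev)/(AUC_iv/D_iv) = (4216.4/12.5)/(7180/5) = 337.312/1436 = 0.2349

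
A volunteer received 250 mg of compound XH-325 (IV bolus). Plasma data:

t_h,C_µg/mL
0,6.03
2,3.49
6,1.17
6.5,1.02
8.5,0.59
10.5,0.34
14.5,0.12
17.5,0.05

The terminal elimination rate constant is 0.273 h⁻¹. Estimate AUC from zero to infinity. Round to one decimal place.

AUC = 23.3 µg/mL·h

Trapezoidal AUC_0→17.5:
  [0→2]: (6.03+3.49)/2 × 2 = 9.52
  [2→6]: (3.49+1.17)/2 × 4 = 9.32
  [6→6.5]: (1.17+1.02)/2 × 0.5 = 0.5475
  [6.5→8.5]: (1.02+0.59)/2 × 2 = 1.61
  [8.5→10.5]: (0.59+0.34)/2 × 2 = 0.93
  [10.5→14.5]: (0.34+0.12)/2 × 4 = 0.92
  [14.5→17.5]: (0.12+0.05)/2 × 3 = 0.255
  Sum = 23.1025 µg/mL·h
Extrapolated tail: C_last / k_e = 0.05 / 0.273 = 0.183
AUC_0→∞ = 23.1025 + 0.183 = 23.2855 µg/mL·h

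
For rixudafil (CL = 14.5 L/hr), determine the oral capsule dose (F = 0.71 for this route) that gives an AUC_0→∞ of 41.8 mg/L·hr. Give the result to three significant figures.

Dose = 854 mg

Dose = CL × AUC_0→∞ / F
     = 14.5 × 41.8 / 0.71 = 853.662 mg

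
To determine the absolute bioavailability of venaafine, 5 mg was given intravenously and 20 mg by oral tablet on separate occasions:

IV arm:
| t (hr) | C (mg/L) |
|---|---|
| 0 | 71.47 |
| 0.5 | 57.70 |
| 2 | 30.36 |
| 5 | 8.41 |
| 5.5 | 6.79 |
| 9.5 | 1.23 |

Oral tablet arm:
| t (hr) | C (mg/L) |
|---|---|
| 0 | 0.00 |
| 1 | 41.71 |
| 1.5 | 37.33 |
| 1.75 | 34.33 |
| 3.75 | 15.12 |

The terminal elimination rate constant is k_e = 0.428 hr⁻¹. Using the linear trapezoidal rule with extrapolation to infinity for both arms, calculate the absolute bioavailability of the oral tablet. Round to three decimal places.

F = 0.187

Trapezoidal AUC_0→9.5 (IV):
  [0→0.5]: (71.47+57.70)/2 × 0.5 = 32.2925
  [0.5→2]: (57.70+30.36)/2 × 1.5 = 66.045
  [2→5]: (30.36+8.41)/2 × 3 = 58.155
  [5→5.5]: (8.41+6.79)/2 × 0.5 = 3.8
  [5.5→9.5]: (6.79+1.23)/2 × 4 = 16.04
  Sum = 176.3325 mg/L·hr
IV tail: 1.23/0.428 = 2.874; AUC_iv,0→∞ = 176.3325 + 2.874 = 179.2065 mg/L·hr
Trapezoidal AUC_0→3.75 (oral tablet):
  [0→1]: (0.00+41.71)/2 × 1 = 20.855
  [1→1.5]: (41.71+37.33)/2 × 0.5 = 19.76
  [1.5→1.75]: (37.33+34.33)/2 × 0.25 = 8.9575
  [1.75→3.75]: (34.33+15.12)/2 × 2 = 49.45
  Sum = 99.0225 mg/L·hr
oral tablet tail: 15.12/0.428 = 35.327; AUC_ev,0→∞ = 99.0225 + 35.327 = 134.3495 mg/L·hr
F = (AUC_ev/D_ev)/(AUC_iv/D_iv) = (134.3495/20)/(179.2065/5) = 6.717475/35.8413 = 0.1874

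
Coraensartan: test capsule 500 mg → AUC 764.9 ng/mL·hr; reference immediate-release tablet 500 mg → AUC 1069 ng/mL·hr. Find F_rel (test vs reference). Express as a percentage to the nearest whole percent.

F_rel = 72%

F_rel = (AUC_test/D_test) / (AUC_ref/D_ref)
      = (764.9/500) / (1069/500)
      = 1.5298 / 2.138 = 0.7155 = 71.55%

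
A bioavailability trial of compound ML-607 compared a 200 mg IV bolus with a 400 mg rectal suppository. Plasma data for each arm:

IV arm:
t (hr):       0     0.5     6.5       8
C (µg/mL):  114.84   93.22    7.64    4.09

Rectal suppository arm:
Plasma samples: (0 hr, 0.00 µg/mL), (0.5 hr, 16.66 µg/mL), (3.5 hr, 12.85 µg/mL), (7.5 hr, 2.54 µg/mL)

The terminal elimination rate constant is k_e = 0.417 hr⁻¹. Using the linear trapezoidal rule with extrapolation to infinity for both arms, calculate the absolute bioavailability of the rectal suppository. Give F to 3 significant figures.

Trapezoidal AUC_0→8 (IV):
  [0→0.5]: (114.84+93.22)/2 × 0.5 = 52.015
  [0.5→6.5]: (93.22+7.64)/2 × 6 = 302.58
  [6.5→8]: (7.64+4.09)/2 × 1.5 = 8.7975
  Sum = 363.3925 µg/mL·hr
IV tail: 4.09/0.417 = 9.808; AUC_iv,0→∞ = 363.3925 + 9.808 = 373.2005 µg/mL·hr
Trapezoidal AUC_0→7.5 (rectal suppository):
  [0→0.5]: (0.00+16.66)/2 × 0.5 = 4.165
  [0.5→3.5]: (16.66+12.85)/2 × 3 = 44.265
  [3.5→7.5]: (12.85+2.54)/2 × 4 = 30.78
  Sum = 79.21 µg/mL·hr
rectal suppository tail: 2.54/0.417 = 6.091; AUC_ev,0→∞ = 79.21 + 6.091 = 85.301 µg/mL·hr
F = (AUC_ev/D_ev)/(AUC_iv/D_iv) = (85.301/400)/(373.2005/200) = 0.2132525/1.8660025 = 0.1143

F = 0.114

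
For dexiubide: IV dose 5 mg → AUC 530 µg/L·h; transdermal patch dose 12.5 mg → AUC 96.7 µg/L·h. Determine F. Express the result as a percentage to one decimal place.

F = 7.3%

F = (AUC_ev / D_ev) / (AUC_iv / D_iv)
  = (96.7/12.5) / (530/5)
  = 7.736 / 106 = 0.0730
  = 7.30%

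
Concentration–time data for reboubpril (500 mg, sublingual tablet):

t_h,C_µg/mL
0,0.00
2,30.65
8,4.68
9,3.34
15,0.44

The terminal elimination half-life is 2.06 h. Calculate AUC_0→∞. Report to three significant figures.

Trapezoidal AUC_0→15:
  [0→2]: (0.00+30.65)/2 × 2 = 30.65
  [2→8]: (30.65+4.68)/2 × 6 = 105.99
  [8→9]: (4.68+3.34)/2 × 1 = 4.01
  [9→15]: (3.34+0.44)/2 × 6 = 11.34
  Sum = 151.99 µg/mL·h
k_e = ln2 / t½ = 0.693147 / 2.06 = 0.3365 h^-1
Extrapolated tail: C_last / k_e = 0.44 / 0.3365 = 1.308
AUC_0→∞ = 151.99 + 1.308 = 153.298 µg/mL·h

AUC = 153 µg/mL·h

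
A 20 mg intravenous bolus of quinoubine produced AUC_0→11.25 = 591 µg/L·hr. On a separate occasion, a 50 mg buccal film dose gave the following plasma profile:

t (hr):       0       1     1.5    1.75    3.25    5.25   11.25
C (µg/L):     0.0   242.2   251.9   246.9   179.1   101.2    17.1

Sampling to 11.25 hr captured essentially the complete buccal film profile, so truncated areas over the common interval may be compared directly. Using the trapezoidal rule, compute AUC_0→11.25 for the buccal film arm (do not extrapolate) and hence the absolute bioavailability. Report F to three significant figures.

F = 0.854

Trapezoidal AUC_0→11.25 (buccal film):
  [0→1]: (0.0+242.2)/2 × 1 = 121.1
  [1→1.5]: (242.2+251.9)/2 × 0.5 = 123.525
  [1.5→1.75]: (251.9+246.9)/2 × 0.25 = 62.35
  [1.75→3.25]: (246.9+179.1)/2 × 1.5 = 319.5
  [3.25→5.25]: (179.1+101.2)/2 × 2 = 280.3
  [5.25→11.25]: (101.2+17.1)/2 × 6 = 354.9
  Sum = 1261.675 µg/L·hr
F = (AUC_ev/D_ev)/(AUC_iv/D_iv) = (1261.675/50)/(591/20) = 25.2335/29.55 = 0.8539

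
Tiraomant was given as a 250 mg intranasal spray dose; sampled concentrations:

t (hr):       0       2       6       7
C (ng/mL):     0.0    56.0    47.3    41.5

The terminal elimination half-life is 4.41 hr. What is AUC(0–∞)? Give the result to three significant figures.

Trapezoidal AUC_0→7:
  [0→2]: (0.0+56.0)/2 × 2 = 56.0
  [2→6]: (56.0+47.3)/2 × 4 = 206.6
  [6→7]: (47.3+41.5)/2 × 1 = 44.4
  Sum = 307.0 ng/mL·hr
k_e = ln2 / t½ = 0.693147 / 4.41 = 0.1572 hr^-1
Extrapolated tail: C_last / k_e = 41.5 / 0.1572 = 263.995
AUC_0→∞ = 307.0 + 263.995 = 570.995 ng/mL·hr

AUC = 571 ng/mL·hr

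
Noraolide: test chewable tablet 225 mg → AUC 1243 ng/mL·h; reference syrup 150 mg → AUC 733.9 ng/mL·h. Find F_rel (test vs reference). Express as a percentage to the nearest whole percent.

F_rel = 113%

F_rel = (AUC_test/D_test) / (AUC_ref/D_ref)
      = (1243/225) / (733.9/150)
      = 5.52444 / 4.89267 = 1.1291 = 112.91%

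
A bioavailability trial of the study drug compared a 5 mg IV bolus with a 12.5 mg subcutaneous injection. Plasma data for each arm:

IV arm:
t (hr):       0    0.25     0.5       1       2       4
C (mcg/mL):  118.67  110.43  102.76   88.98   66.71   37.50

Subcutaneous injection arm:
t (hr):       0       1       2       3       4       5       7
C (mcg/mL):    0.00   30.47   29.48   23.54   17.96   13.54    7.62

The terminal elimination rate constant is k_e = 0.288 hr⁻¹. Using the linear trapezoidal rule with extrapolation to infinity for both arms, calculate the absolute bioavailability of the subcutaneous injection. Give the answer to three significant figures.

F = 0.150

Trapezoidal AUC_0→4 (IV):
  [0→0.25]: (118.67+110.43)/2 × 0.25 = 28.6375
  [0.25→0.5]: (110.43+102.76)/2 × 0.25 = 26.64875
  [0.5→1]: (102.76+88.98)/2 × 0.5 = 47.935
  [1→2]: (88.98+66.71)/2 × 1 = 77.845
  [2→4]: (66.71+37.50)/2 × 2 = 104.21
  Sum = 285.27625 mcg/mL·hr
IV tail: 37.50/0.288 = 130.208; AUC_iv,0→∞ = 285.27625 + 130.208 = 415.48425 mcg/mL·hr
Trapezoidal AUC_0→7 (subcutaneous injection):
  [0→1]: (0.00+30.47)/2 × 1 = 15.235
  [1→2]: (30.47+29.48)/2 × 1 = 29.975
  [2→3]: (29.48+23.54)/2 × 1 = 26.51
  [3→4]: (23.54+17.96)/2 × 1 = 20.75
  [4→5]: (17.96+13.54)/2 × 1 = 15.75
  [5→7]: (13.54+7.62)/2 × 2 = 21.16
  Sum = 129.38 mcg/mL·hr
subcutaneous injection tail: 7.62/0.288 = 26.458; AUC_ev,0→∞ = 129.38 + 26.458 = 155.838 mcg/mL·hr
F = (AUC_ev/D_ev)/(AUC_iv/D_iv) = (155.838/12.5)/(415.48425/5) = 12.46704/83.09685 = 0.1500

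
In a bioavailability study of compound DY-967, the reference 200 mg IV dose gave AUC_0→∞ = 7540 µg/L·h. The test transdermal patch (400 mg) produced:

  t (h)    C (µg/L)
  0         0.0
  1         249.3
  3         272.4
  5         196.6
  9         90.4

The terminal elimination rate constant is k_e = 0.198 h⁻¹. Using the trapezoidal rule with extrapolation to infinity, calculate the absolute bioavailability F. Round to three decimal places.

F = 0.142

Trapezoidal AUC_0→9 (transdermal patch):
  [0→1]: (0.0+249.3)/2 × 1 = 124.65
  [1→3]: (249.3+272.4)/2 × 2 = 521.7
  [3→5]: (272.4+196.6)/2 × 2 = 469.0
  [5→9]: (196.6+90.4)/2 × 4 = 574.0
  Sum = 1689.35 µg/L·h
Tail: C_last/k_e = 90.4/0.198 = 456.566
AUC_0→∞ (transdermal patch) = 1689.35 + 456.566 = 2145.916 µg/L·h
F = (AUC_ev/D_ev)/(AUC_iv/D_iv) = (2145.916/400)/(7540/200) = 5.36479/37.7 = 0.1423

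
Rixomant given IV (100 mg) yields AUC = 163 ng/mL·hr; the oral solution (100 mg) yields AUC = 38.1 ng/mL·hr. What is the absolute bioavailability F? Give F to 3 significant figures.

F = 0.234

F = (AUC_ev / D_ev) / (AUC_iv / D_iv)
  = (38.1/100) / (163/100)
  = 0.381 / 1.63 = 0.2337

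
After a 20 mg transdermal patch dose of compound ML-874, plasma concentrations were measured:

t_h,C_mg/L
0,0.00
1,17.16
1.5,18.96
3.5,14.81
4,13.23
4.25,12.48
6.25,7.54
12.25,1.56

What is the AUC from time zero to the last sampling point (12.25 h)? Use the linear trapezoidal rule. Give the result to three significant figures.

Trapezoidal AUC_0→12.25:
  [0→1]: (0.00+17.16)/2 × 1 = 8.58
  [1→1.5]: (17.16+18.96)/2 × 0.5 = 9.03
  [1.5→3.5]: (18.96+14.81)/2 × 2 = 33.77
  [3.5→4]: (14.81+13.23)/2 × 0.5 = 7.01
  [4→4.25]: (13.23+12.48)/2 × 0.25 = 3.21375
  [4.25→6.25]: (12.48+7.54)/2 × 2 = 20.02
  [6.25→12.25]: (7.54+1.56)/2 × 6 = 27.3
  Sum = 108.92375 mg/L·h

AUC = 109 mg/L·h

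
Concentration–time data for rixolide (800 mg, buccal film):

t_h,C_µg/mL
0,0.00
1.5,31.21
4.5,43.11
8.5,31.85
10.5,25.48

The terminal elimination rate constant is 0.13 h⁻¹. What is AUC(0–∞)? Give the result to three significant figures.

Trapezoidal AUC_0→10.5:
  [0→1.5]: (0.00+31.21)/2 × 1.5 = 23.4075
  [1.5→4.5]: (31.21+43.11)/2 × 3 = 111.48
  [4.5→8.5]: (43.11+31.85)/2 × 4 = 149.92
  [8.5→10.5]: (31.85+25.48)/2 × 2 = 57.33
  Sum = 342.1375 µg/mL·h
Extrapolated tail: C_last / k_e = 25.48 / 0.13 = 196.000
AUC_0→∞ = 342.1375 + 196.000 = 538.1375 µg/mL·h

AUC = 538 µg/mL·h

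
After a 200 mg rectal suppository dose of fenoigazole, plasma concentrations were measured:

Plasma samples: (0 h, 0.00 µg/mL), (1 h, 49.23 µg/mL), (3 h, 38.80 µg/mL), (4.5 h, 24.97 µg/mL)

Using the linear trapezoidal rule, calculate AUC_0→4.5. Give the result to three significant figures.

AUC = 160 µg/mL·h

Trapezoidal AUC_0→4.5:
  [0→1]: (0.00+49.23)/2 × 1 = 24.615
  [1→3]: (49.23+38.80)/2 × 2 = 88.03
  [3→4.5]: (38.80+24.97)/2 × 1.5 = 47.8275
  Sum = 160.4725 µg/mL·h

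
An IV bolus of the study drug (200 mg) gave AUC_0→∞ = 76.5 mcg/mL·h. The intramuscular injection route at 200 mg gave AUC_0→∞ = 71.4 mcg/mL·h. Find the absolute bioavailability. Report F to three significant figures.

F = 0.933

F = (AUC_ev / D_ev) / (AUC_iv / D_iv)
  = (71.4/200) / (76.5/200)
  = 0.357 / 0.3825 = 0.9333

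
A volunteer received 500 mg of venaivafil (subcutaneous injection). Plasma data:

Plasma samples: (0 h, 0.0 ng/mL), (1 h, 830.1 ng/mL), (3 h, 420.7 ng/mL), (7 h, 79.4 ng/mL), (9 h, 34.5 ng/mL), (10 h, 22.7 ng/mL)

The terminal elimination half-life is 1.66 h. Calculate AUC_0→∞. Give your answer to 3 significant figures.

Trapezoidal AUC_0→10:
  [0→1]: (0.0+830.1)/2 × 1 = 415.05
  [1→3]: (830.1+420.7)/2 × 2 = 1250.8
  [3→7]: (420.7+79.4)/2 × 4 = 1000.2
  [7→9]: (79.4+34.5)/2 × 2 = 113.9
  [9→10]: (34.5+22.7)/2 × 1 = 28.6
  Sum = 2808.55 ng/mL·h
k_e = ln2 / t½ = 0.693147 / 1.66 = 0.4176 h^-1
Extrapolated tail: C_last / k_e = 22.7 / 0.4176 = 54.358
AUC_0→∞ = 2808.55 + 54.358 = 2862.908 ng/mL·h

AUC = 2860 ng/mL·h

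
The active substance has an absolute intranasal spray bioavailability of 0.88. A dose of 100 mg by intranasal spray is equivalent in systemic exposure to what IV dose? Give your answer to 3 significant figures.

Systemic exposure from an extravascular dose = F × D_ev, so the equivalent IV dose is F × D_ev.
D_iv = F × D_ev = 0.88 × 100 = 88 mg

D_iv = 88.0 mg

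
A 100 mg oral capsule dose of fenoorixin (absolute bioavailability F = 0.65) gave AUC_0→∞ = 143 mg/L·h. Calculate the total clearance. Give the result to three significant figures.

CL = 0.455 L/h

CL = F × Dose / AUC_0→∞
   = 0.65 × 100 / 143 = 0.454545 L/h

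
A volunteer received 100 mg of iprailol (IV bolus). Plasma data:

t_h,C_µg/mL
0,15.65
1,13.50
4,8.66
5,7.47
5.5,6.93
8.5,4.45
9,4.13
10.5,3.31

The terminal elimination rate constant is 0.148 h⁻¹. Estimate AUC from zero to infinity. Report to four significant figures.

Trapezoidal AUC_0→10.5:
  [0→1]: (15.65+13.50)/2 × 1 = 14.575
  [1→4]: (13.50+8.66)/2 × 3 = 33.24
  [4→5]: (8.66+7.47)/2 × 1 = 8.065
  [5→5.5]: (7.47+6.93)/2 × 0.5 = 3.6
  [5.5→8.5]: (6.93+4.45)/2 × 3 = 17.07
  [8.5→9]: (4.45+4.13)/2 × 0.5 = 2.145
  [9→10.5]: (4.13+3.31)/2 × 1.5 = 5.58
  Sum = 84.275 µg/mL·h
Extrapolated tail: C_last / k_e = 3.31 / 0.148 = 22.365
AUC_0→∞ = 84.275 + 22.365 = 106.64 µg/mL·h

AUC = 106.6 µg/mL·h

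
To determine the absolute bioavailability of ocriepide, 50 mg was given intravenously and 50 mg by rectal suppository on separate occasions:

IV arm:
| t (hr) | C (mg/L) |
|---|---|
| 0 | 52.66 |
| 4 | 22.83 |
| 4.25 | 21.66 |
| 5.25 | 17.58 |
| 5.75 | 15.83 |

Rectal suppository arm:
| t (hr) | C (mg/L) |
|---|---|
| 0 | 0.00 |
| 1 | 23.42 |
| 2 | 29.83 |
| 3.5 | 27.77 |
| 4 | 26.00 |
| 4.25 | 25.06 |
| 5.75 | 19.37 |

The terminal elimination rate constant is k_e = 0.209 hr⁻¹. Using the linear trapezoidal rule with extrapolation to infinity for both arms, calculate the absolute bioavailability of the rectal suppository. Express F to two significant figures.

Trapezoidal AUC_0→5.75 (IV):
  [0→4]: (52.66+22.83)/2 × 4 = 150.98
  [4→4.25]: (22.83+21.66)/2 × 0.25 = 5.56125
  [4.25→5.25]: (21.66+17.58)/2 × 1 = 19.62
  [5.25→5.75]: (17.58+15.83)/2 × 0.5 = 8.3525
  Sum = 184.51375 mg/L·hr
IV tail: 15.83/0.209 = 75.742; AUC_iv,0→∞ = 184.51375 + 75.742 = 260.25575 mg/L·hr
Trapezoidal AUC_0→5.75 (rectal suppository):
  [0→1]: (0.00+23.42)/2 × 1 = 11.71
  [1→2]: (23.42+29.83)/2 × 1 = 26.625
  [2→3.5]: (29.83+27.77)/2 × 1.5 = 43.2
  [3.5→4]: (27.77+26.00)/2 × 0.5 = 13.4425
  [4→4.25]: (26.00+25.06)/2 × 0.25 = 6.3825
  [4.25→5.75]: (25.06+19.37)/2 × 1.5 = 33.3225
  Sum = 134.6825 mg/L·hr
rectal suppository tail: 19.37/0.209 = 92.679; AUC_ev,0→∞ = 134.6825 + 92.679 = 227.3615 mg/L·hr
F = (AUC_ev/D_ev)/(AUC_iv/D_iv) = (227.3615/50)/(260.25575/50) = 4.54723/5.205115 = 0.8736

F = 0.87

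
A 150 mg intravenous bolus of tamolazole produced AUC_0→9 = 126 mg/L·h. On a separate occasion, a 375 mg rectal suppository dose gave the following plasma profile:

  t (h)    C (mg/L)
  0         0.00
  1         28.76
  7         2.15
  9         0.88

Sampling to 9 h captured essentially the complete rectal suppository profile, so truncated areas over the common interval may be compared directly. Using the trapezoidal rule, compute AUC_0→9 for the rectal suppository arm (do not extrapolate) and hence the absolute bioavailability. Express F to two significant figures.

F = 0.35

Trapezoidal AUC_0→9 (rectal suppository):
  [0→1]: (0.00+28.76)/2 × 1 = 14.38
  [1→7]: (28.76+2.15)/2 × 6 = 92.73
  [7→9]: (2.15+0.88)/2 × 2 = 3.03
  Sum = 110.14 mg/L·h
F = (AUC_ev/D_ev)/(AUC_iv/D_iv) = (110.14/375)/(126/150) = 0.293707/0.84 = 0.3497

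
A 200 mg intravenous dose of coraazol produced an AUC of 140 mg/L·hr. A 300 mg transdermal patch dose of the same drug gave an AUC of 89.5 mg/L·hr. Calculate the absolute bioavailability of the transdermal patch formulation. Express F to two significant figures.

F = (AUC_ev / D_ev) / (AUC_iv / D_iv)
  = (89.5/300) / (140/200)
  = 0.298333 / 0.7 = 0.4262

F = 0.43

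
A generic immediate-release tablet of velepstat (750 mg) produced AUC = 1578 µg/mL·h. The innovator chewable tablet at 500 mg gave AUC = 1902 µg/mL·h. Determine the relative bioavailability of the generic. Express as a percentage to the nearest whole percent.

F_rel = (AUC_test/D_test) / (AUC_ref/D_ref)
      = (1578/750) / (1902/500)
      = 2.104 / 3.804 = 0.5531 = 55.31%

F_rel = 55%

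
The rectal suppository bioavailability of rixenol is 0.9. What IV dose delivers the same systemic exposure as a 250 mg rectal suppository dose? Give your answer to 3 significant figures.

D_iv = 225 mg

Systemic exposure from an extravascular dose = F × D_ev, so the equivalent IV dose is F × D_ev.
D_iv = F × D_ev = 0.9 × 250 = 225 mg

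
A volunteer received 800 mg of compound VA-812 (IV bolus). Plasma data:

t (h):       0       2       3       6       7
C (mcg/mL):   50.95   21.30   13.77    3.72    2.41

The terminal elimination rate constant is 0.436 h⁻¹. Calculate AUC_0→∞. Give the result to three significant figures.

Trapezoidal AUC_0→7:
  [0→2]: (50.95+21.30)/2 × 2 = 72.25
  [2→3]: (21.30+13.77)/2 × 1 = 17.535
  [3→6]: (13.77+3.72)/2 × 3 = 26.235
  [6→7]: (3.72+2.41)/2 × 1 = 3.065
  Sum = 119.085 mcg/mL·h
Extrapolated tail: C_last / k_e = 2.41 / 0.436 = 5.528
AUC_0→∞ = 119.085 + 5.528 = 124.613 mcg/mL·h

AUC = 125 mcg/mL·h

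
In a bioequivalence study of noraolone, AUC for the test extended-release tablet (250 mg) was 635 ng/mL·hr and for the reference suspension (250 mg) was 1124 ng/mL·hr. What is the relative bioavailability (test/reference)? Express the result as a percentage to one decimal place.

F_rel = (AUC_test/D_test) / (AUC_ref/D_ref)
      = (635/250) / (1124/250)
      = 2.54 / 4.496 = 0.5649 = 56.49%

F_rel = 56.5%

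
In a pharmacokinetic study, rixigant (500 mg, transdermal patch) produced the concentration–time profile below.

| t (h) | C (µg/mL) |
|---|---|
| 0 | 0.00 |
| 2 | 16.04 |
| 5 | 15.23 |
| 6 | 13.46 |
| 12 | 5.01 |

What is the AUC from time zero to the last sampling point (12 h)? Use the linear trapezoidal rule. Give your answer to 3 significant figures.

Trapezoidal AUC_0→12:
  [0→2]: (0.00+16.04)/2 × 2 = 16.04
  [2→5]: (16.04+15.23)/2 × 3 = 46.905
  [5→6]: (15.23+13.46)/2 × 1 = 14.345
  [6→12]: (13.46+5.01)/2 × 6 = 55.41
  Sum = 132.7 µg/mL·h

AUC = 133 µg/mL·h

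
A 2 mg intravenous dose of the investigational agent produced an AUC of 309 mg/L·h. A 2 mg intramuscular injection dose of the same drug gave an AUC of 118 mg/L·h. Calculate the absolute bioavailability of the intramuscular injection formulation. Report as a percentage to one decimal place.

F = 38.2%

F = (AUC_ev / D_ev) / (AUC_iv / D_iv)
  = (118/2) / (309/2)
  = 59 / 154.5 = 0.3819
  = 38.19%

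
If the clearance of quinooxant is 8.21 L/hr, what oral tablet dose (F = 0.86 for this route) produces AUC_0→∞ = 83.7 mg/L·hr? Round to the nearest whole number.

Dose = 799 mg

Dose = CL × AUC_0→∞ / F
     = 8.21 × 83.7 / 0.86 = 799.043 mg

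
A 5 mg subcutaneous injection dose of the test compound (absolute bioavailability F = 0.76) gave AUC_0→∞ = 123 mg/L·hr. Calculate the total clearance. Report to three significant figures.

CL = 0.0309 L/hr

CL = F × Dose / AUC_0→∞
   = 0.76 × 5 / 123 = 0.0308943 L/hr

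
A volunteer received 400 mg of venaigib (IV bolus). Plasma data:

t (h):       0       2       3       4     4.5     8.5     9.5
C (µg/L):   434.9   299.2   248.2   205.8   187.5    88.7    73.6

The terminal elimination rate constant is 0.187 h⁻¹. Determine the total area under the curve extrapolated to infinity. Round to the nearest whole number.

AUC = 2360 µg/L·h

Trapezoidal AUC_0→9.5:
  [0→2]: (434.9+299.2)/2 × 2 = 734.1
  [2→3]: (299.2+248.2)/2 × 1 = 273.7
  [3→4]: (248.2+205.8)/2 × 1 = 227.0
  [4→4.5]: (205.8+187.5)/2 × 0.5 = 98.325
  [4.5→8.5]: (187.5+88.7)/2 × 4 = 552.4
  [8.5→9.5]: (88.7+73.6)/2 × 1 = 81.15
  Sum = 1966.675 µg/L·h
Extrapolated tail: C_last / k_e = 73.6 / 0.187 = 393.583
AUC_0→∞ = 1966.675 + 393.583 = 2360.258 µg/L·h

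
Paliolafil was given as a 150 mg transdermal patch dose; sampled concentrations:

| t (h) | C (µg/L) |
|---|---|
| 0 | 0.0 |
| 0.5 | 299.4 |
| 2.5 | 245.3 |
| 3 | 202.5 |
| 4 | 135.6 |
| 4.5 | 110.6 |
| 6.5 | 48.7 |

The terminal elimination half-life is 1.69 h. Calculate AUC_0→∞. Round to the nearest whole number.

AUC = 1240 µg/L·h

Trapezoidal AUC_0→6.5:
  [0→0.5]: (0.0+299.4)/2 × 0.5 = 74.85
  [0.5→2.5]: (299.4+245.3)/2 × 2 = 544.7
  [2.5→3]: (245.3+202.5)/2 × 0.5 = 111.95
  [3→4]: (202.5+135.6)/2 × 1 = 169.05
  [4→4.5]: (135.6+110.6)/2 × 0.5 = 61.55
  [4.5→6.5]: (110.6+48.7)/2 × 2 = 159.3
  Sum = 1121.4 µg/L·h
k_e = ln2 / t½ = 0.693147 / 1.69 = 0.4101 h^-1
Extrapolated tail: C_last / k_e = 48.7 / 0.4101 = 118.752
AUC_0→∞ = 1121.4 + 118.752 = 1240.152 µg/L·h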